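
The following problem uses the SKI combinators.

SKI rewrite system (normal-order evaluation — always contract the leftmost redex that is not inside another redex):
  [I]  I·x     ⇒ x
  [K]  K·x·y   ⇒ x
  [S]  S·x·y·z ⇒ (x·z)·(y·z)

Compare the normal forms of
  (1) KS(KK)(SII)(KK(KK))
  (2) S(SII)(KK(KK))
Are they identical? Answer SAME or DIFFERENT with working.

Answer: SAME — A ⇓ S(SII)K, B ⇓ S(SII)K

Working:
Term A:
  start: KS(KK)(SII)(KK(KK))
  →1  S(SII)(KK(KK))
  →2  S(SII)K

Term B:
  start: S(SII)(KK(KK))
  →1  S(SII)K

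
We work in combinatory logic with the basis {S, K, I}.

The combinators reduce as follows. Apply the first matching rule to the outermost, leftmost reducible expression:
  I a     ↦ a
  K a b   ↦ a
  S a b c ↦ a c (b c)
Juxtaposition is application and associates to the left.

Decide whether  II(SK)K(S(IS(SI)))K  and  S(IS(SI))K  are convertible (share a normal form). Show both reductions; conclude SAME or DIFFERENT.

Term A:
  start: II(SK)K(S(IS(SI)))K
  step 1: I(SK)K(S(IS(SI)))K
  step 2: SKK(S(IS(SI)))K
  step 3: K(S(IS(SI)))(K(S(IS(SI))))K
  step 4: S(IS(SI))K
  step 5: S(S(SI))K

Term B:
  start: S(IS(SI))K
  step 1: S(S(SI))K

Answer: SAME — A ⇓ S(S(SI))K, B ⇓ S(S(SI))K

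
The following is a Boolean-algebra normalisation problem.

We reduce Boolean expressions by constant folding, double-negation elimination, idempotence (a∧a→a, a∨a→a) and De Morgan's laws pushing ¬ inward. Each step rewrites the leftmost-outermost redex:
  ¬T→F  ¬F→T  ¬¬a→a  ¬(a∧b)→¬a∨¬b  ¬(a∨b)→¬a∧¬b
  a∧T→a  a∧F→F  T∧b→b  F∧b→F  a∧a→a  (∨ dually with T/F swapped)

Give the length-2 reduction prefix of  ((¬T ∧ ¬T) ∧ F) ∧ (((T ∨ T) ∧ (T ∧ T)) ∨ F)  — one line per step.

Answer: after 2 steps: F

Working:
  start: ((¬T ∧ ¬T) ∧ F) ∧ (((T ∨ T) ∧ (T ∧ T)) ∨ F)
  step 1: F ∧ (((T ∨ T) ∧ (T ∧ T)) ∨ F)
  step 2: F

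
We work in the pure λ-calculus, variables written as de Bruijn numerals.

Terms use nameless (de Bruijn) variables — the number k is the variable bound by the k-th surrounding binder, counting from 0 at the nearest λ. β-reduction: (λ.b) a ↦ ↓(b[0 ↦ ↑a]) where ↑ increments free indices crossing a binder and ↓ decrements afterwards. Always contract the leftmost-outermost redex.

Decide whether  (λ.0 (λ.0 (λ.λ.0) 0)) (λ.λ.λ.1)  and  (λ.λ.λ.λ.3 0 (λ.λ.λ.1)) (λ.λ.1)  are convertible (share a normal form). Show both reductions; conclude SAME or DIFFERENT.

Term A:
  start: (λ.0 (λ.0 (λ.λ.0) 0)) (λ.λ.λ.1)
  →1  (λ.λ.λ.1) (λ.0 (λ.λ.0) 0)
  →2  λ.λ.1

Term B:
  start: (λ.λ.λ.λ.3 0 (λ.λ.λ.1)) (λ.λ.1)
  →1  λ.λ.λ.(λ.λ.1) 0 (λ.λ.λ.1)
  →2  λ.λ.λ.(λ.1) (λ.λ.λ.1)
  →3  λ.λ.λ.0

Answer: DIFFERENT — A ⇓ λ.λ.1, B ⇓ λ.λ.λ.0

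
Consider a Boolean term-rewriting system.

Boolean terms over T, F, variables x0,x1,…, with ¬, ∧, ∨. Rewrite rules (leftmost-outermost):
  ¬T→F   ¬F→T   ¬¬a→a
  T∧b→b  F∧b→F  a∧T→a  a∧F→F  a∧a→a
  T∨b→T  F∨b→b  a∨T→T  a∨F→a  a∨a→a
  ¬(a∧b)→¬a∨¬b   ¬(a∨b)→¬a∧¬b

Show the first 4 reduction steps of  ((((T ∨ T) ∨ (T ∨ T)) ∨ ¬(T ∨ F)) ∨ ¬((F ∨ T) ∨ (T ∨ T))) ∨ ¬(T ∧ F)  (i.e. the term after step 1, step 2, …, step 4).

Answer: after 4 steps: T ∨ ¬(T ∧ F)

Working:
  start: ((((T ∨ T) ∨ (T ∨ T)) ∨ ¬(T ∨ F)) ∨ ¬((F ∨ T) ∨ (T ∨ T))) ∨ ¬(T ∧ F)
  [1] (((T ∨ T) ∨ ¬(T ∨ F)) ∨ ¬((F ∨ T) ∨ (T ∨ T))) ∨ ¬(T ∧ F)
  [2] ((T ∨ ¬(T ∨ F)) ∨ ¬((F ∨ T) ∨ (T ∨ T))) ∨ ¬(T ∧ F)
  [3] (T ∨ ¬((F ∨ T) ∨ (T ∨ T))) ∨ ¬(T ∧ F)
  [4] T ∨ ¬(T ∧ F)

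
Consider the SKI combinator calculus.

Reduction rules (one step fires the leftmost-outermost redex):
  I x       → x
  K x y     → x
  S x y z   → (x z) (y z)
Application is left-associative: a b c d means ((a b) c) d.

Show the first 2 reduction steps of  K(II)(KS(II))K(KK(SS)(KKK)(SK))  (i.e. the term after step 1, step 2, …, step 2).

  start: K(II)(KS(II))K(KK(SS)(KKK)(SK))
  step 1: IIK(KK(SS)(KKK)(SK))
  step 2: IK(KK(SS)(KKK)(SK))

Answer: after 2 steps: IK(KK(SS)(KKK)(SK))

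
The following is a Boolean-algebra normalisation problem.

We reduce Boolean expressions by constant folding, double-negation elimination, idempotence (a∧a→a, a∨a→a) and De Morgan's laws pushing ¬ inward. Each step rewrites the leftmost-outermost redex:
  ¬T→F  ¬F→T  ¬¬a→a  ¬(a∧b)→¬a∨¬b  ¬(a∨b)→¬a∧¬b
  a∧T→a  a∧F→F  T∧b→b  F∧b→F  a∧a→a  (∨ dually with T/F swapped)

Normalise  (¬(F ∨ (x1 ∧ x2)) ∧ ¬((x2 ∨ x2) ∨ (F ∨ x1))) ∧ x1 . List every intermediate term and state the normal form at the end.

Answer: normal form = ((¬x1 ∨ ¬x2) ∧ (¬x2 ∧ ¬x1)) ∧ x1  (in 10 steps)

Reduction:
  start: (¬(F ∨ (x1 ∧ x2)) ∧ ¬((x2 ∨ x2) ∨ (F ∨ x1))) ∧ x1
  →1  ((¬F ∧ ¬(x1 ∧ x2)) ∧ ¬((x2 ∨ x2) ∨ (F ∨ x1))) ∧ x1
  →2  ((T ∧ ¬(x1 ∧ x2)) ∧ ¬((x2 ∨ x2) ∨ (F ∨ x1))) ∧ x1
  →3  (¬(x1 ∧ x2) ∧ ¬((x2 ∨ x2) ∨ (F ∨ x1))) ∧ x1
  →4  ((¬x1 ∨ ¬x2) ∧ ¬((x2 ∨ x2) ∨ (F ∨ x1))) ∧ x1
  →5  ((¬x1 ∨ ¬x2) ∧ (¬(x2 ∨ x2) ∧ ¬(F ∨ x1))) ∧ x1
  →6  ((¬x1 ∨ ¬x2) ∧ ((¬x2 ∧ ¬x2) ∧ ¬(F ∨ x1))) ∧ x1
  →7  ((¬x1 ∨ ¬x2) ∧ (¬x2 ∧ ¬(F ∨ x1))) ∧ x1
  →8  ((¬x1 ∨ ¬x2) ∧ (¬x2 ∧ (¬F ∧ ¬x1))) ∧ x1
  →9  ((¬x1 ∨ ¬x2) ∧ (¬x2 ∧ (T ∧ ¬x1))) ∧ x1
  →10  ((¬x1 ∨ ¬x2) ∧ (¬x2 ∧ ¬x1)) ∧ x1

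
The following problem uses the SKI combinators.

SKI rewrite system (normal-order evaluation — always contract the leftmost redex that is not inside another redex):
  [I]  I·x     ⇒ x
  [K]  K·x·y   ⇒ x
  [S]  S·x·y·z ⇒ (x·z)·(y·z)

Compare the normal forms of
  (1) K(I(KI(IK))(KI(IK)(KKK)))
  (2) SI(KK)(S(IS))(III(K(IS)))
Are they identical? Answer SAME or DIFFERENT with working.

Answer: DIFFERENT — A ⇓ KK, B ⇓ S(KS)(K(KS))

Derivation:
Term A:
  start: K(I(KI(IK))(KI(IK)(KKK)))
  [1] K(KI(IK)(KI(IK)(KKK)))
  [2] K(I(KI(IK)(KKK)))
  [3] K(KI(IK)(KKK))
  [4] K(I(KKK))
  [5] K(KKK)
  [6] KK

Term B:
  start: SI(KK)(S(IS))(III(K(IS)))
  [1] I(S(IS))(KK(S(IS)))(III(K(IS)))
  [2] S(IS)(KK(S(IS)))(III(K(IS)))
  [3] IS(III(K(IS)))(KK(S(IS))(III(K(IS))))
  [4] S(III(K(IS)))(KK(S(IS))(III(K(IS))))
  [5] S(II(K(IS)))(KK(S(IS))(III(K(IS))))
  [6] S(I(K(IS)))(KK(S(IS))(III(K(IS))))
  [7] S(K(IS))(KK(S(IS))(III(K(IS))))
  [8] S(KS)(KK(S(IS))(III(K(IS))))
  [9] S(KS)(K(III(K(IS))))
  [10] S(KS)(K(II(K(IS))))
  [11] S(KS)(K(I(K(IS))))
  [12] S(KS)(K(K(IS)))
  [13] S(KS)(K(KS))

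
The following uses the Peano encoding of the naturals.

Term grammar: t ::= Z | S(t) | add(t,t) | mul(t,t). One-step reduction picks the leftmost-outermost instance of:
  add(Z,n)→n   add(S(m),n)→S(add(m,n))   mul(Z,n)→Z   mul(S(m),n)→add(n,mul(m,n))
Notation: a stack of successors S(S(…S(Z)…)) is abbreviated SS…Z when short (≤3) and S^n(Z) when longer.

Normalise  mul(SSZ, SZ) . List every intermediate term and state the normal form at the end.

Answer: normal form = SSZ  (in 7 steps)

Reduction:
  start: mul(SSZ, SZ)
  step 1: add(SZ, mul(SZ, SZ))
  step 2: S(add(Z, mul(SZ, SZ)))
  step 3: S(mul(SZ, SZ))
  step 4: S(add(SZ, mul(Z, SZ)))
  step 5: S(S(add(Z, mul(Z, SZ))))
  step 6: S(S(mul(Z, SZ)))
  step 7: SSZ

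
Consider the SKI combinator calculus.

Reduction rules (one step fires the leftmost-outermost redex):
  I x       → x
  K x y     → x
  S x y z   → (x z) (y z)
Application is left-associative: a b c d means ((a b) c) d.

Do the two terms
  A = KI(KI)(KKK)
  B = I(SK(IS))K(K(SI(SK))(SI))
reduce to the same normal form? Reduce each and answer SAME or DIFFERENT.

Answer: DIFFERENT — A ⇓ K, B ⇓ K(SI(SK))

Derivation:
Term A:
  start: KI(KI)(KKK)
  step 1: I(KKK)
  step 2: KKK
  step 3: K

Term B:
  start: I(SK(IS))K(K(SI(SK))(SI))
  step 1: SK(IS)K(K(SI(SK))(SI))
  step 2: KK(ISK)(K(SI(SK))(SI))
  step 3: K(K(SI(SK))(SI))
  step 4: K(SI(SK))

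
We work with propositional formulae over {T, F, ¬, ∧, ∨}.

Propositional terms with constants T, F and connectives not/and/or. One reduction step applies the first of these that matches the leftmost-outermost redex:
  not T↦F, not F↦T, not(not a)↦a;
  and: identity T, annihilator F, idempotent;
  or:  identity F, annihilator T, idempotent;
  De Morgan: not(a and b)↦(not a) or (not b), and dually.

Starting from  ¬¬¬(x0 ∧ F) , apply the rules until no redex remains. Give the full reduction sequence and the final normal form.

  start: ¬¬¬(x0 ∧ F)
  step 1: ¬(x0 ∧ F)
  step 2: ¬x0 ∨ ¬F
  step 3: ¬x0 ∨ T
  step 4: T

Answer: normal form = T  (in 4 steps)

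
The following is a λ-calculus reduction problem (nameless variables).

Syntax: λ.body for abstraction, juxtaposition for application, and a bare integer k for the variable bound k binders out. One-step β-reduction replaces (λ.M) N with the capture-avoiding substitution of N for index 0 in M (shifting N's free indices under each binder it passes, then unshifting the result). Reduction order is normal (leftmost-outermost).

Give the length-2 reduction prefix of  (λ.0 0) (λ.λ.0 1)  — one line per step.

Answer: after 2 steps: λ.0 (λ.λ.0 1)

Derivation:
  start: (λ.0 0) (λ.λ.0 1)
  [1] (λ.λ.0 1) (λ.λ.0 1)
  [2] λ.0 (λ.λ.0 1)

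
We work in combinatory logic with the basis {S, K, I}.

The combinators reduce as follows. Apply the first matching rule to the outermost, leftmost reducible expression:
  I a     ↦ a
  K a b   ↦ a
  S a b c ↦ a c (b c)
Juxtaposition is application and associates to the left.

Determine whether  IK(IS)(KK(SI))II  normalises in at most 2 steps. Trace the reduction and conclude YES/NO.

Answer: NO — after 2 steps the term is ISII, not yet normal

Working:
  start: IK(IS)(KK(SI))II
  →1  K(IS)(KK(SI))II
  →2  ISII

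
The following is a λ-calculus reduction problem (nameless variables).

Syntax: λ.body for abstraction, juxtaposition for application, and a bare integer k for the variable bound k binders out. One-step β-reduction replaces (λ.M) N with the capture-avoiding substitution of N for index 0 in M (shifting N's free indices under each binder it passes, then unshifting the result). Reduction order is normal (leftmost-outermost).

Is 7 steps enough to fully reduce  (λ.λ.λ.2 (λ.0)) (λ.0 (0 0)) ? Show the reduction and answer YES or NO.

  start: (λ.λ.λ.2 (λ.0)) (λ.0 (0 0))
  →1  λ.λ.(λ.0 (0 0)) (λ.0)
  →2  λ.λ.(λ.0) ((λ.0) (λ.0))
  →3  λ.λ.(λ.0) (λ.0)
  →4  λ.λ.λ.0

Answer: YES — reaches normal form λ.λ.λ.0 in 4 ≤ 7 steps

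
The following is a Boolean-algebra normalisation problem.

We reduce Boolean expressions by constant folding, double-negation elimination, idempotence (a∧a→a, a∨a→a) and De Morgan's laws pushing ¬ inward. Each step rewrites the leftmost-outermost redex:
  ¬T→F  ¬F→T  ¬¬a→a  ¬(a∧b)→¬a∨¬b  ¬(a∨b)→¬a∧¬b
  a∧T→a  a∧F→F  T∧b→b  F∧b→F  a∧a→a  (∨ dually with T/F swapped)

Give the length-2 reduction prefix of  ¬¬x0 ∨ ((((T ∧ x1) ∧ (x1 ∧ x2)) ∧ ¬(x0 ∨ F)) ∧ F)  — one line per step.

Answer: after 2 steps: x0 ∨ F

Working:
  start: ¬¬x0 ∨ ((((T ∧ x1) ∧ (x1 ∧ x2)) ∧ ¬(x0 ∨ F)) ∧ F)
  step 1: x0 ∨ ((((T ∧ x1) ∧ (x1 ∧ x2)) ∧ ¬(x0 ∨ F)) ∧ F)
  step 2: x0 ∨ F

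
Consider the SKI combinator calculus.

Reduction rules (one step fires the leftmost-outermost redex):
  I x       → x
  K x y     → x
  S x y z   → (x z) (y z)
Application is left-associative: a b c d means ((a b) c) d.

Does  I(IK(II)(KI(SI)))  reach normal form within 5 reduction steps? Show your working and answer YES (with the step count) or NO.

  start: I(IK(II)(KI(SI)))
  →1  IK(II)(KI(SI))
  →2  K(II)(KI(SI))
  →3  II
  →4  I

Answer: YES — reaches normal form I in 4 ≤ 5 steps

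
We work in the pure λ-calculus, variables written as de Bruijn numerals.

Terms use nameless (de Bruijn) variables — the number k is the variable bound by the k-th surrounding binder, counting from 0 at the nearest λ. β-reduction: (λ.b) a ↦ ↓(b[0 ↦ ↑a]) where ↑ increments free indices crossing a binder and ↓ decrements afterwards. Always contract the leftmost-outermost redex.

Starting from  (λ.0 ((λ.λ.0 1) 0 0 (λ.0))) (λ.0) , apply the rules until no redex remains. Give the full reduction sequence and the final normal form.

Answer: normal form = λ.0  (in 6 steps)

Derivation:
  start: (λ.0 ((λ.λ.0 1) 0 0 (λ.0))) (λ.0)
  [1] (λ.0) ((λ.λ.0 1) (λ.0) (λ.0) (λ.0))
  [2] (λ.λ.0 1) (λ.0) (λ.0) (λ.0)
  [3] (λ.0 (λ.0)) (λ.0) (λ.0)
  [4] (λ.0) (λ.0) (λ.0)
  [5] (λ.0) (λ.0)
  [6] λ.0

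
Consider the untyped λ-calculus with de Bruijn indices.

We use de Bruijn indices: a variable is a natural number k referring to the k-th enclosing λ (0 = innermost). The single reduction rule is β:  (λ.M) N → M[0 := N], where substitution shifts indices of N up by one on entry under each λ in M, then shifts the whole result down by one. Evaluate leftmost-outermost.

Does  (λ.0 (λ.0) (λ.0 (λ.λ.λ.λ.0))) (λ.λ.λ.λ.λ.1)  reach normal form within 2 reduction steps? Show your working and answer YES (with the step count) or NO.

Answer: NO — after 2 steps the term is (λ.λ.λ.λ.1) (λ.0 (λ.λ.λ.λ.0)), not yet normal

Reduction:
  start: (λ.0 (λ.0) (λ.0 (λ.λ.λ.λ.0))) (λ.λ.λ.λ.λ.1)
  step 1: (λ.λ.λ.λ.λ.1) (λ.0) (λ.0 (λ.λ.λ.λ.0))
  step 2: (λ.λ.λ.λ.1) (λ.0 (λ.λ.λ.λ.0))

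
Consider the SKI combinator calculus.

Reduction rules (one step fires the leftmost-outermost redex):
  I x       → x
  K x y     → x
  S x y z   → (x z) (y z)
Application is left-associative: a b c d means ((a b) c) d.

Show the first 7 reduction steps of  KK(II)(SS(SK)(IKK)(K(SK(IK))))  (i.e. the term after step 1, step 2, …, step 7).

  start: KK(II)(SS(SK)(IKK)(K(SK(IK))))
  →1  K(SS(SK)(IKK)(K(SK(IK))))
  →2  K(S(IKK)(SK(IKK))(K(SK(IK))))
  →3  K(IKK(K(SK(IK)))(SK(IKK)(K(SK(IK)))))
  →4  K(KK(K(SK(IK)))(SK(IKK)(K(SK(IK)))))
  →5  K(K(SK(IKK)(K(SK(IK)))))
  →6  K(K(K(K(SK(IK)))(IKK(K(SK(IK))))))
  →7  K(K(K(SK(IK))))

Answer: after 7 steps: K(K(K(SK(IK))))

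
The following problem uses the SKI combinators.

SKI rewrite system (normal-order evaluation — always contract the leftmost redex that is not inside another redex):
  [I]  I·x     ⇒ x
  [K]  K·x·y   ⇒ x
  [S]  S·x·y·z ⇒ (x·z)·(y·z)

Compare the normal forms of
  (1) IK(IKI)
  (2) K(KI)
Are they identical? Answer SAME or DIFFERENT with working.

Term A:
  start: IK(IKI)
  →1  K(IKI)
  →2  K(KI)

Term B:
  start: K(KI)

Answer: SAME — A ⇓ K(KI), B ⇓ K(KI)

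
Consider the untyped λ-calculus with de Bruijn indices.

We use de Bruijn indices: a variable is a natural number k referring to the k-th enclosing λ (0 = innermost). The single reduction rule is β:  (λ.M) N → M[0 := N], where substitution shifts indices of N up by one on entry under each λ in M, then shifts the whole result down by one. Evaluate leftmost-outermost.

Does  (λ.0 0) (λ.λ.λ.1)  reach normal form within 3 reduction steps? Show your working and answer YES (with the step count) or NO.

Answer: YES — reaches normal form λ.λ.1 in 2 ≤ 3 steps

Reduction:
  start: (λ.0 0) (λ.λ.λ.1)
  [1] (λ.λ.λ.1) (λ.λ.λ.1)
  [2] λ.λ.1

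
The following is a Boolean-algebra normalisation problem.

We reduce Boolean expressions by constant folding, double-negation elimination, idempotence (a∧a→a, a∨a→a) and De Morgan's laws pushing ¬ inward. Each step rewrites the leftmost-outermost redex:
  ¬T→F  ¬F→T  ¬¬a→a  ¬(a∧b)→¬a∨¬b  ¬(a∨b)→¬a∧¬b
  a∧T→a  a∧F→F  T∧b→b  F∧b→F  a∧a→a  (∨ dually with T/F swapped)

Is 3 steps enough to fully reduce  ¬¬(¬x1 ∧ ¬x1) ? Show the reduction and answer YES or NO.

Answer: YES — reaches normal form ¬x1 in 2 ≤ 3 steps

Working:
  start: ¬¬(¬x1 ∧ ¬x1)
  →1  ¬x1 ∧ ¬x1
  →2  ¬x1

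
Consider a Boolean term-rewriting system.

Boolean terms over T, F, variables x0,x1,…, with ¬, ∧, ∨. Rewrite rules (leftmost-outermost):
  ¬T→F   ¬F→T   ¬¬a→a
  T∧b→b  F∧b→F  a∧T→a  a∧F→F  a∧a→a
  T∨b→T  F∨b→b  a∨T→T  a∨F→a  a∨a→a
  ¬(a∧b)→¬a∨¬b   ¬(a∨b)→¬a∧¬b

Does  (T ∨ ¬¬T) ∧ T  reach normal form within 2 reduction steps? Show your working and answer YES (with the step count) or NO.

  start: (T ∨ ¬¬T) ∧ T
  →1  T ∨ ¬¬T
  →2  T

Answer: YES — reaches normal form T in 2 ≤ 2 steps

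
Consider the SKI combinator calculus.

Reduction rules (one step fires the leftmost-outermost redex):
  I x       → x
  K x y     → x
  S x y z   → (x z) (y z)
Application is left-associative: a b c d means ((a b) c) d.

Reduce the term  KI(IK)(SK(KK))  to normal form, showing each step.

  start: KI(IK)(SK(KK))
  →1  I(SK(KK))
  →2  SK(KK)

Answer: normal form = SK(KK)  (in 2 steps)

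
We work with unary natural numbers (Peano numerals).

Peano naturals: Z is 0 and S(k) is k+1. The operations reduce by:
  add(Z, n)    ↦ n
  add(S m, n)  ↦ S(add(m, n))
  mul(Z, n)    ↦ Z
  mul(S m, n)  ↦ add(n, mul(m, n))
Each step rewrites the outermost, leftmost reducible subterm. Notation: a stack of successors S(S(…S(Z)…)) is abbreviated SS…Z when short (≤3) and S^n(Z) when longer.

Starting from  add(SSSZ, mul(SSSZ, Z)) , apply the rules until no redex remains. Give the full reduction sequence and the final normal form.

  start: add(SSSZ, mul(SSSZ, Z))
  [1] S(add(SSZ, mul(SSSZ, Z)))
  [2] S(S(add(SZ, mul(SSSZ, Z))))
  [3] S(S(S(add(Z, mul(SSSZ, Z)))))
  [4] S(S(S(mul(SSSZ, Z))))
  [5] S(S(S(add(Z, mul(SSZ, Z)))))
  [6] S(S(S(mul(SSZ, Z))))
  [7] S(S(S(add(Z, mul(SZ, Z)))))
  [8] S(S(S(mul(SZ, Z))))
  [9] S(S(S(add(Z, mul(Z, Z)))))
  [10] S(S(S(mul(Z, Z))))
  [11] SSSZ

Answer: normal form = SSSZ  (in 11 steps)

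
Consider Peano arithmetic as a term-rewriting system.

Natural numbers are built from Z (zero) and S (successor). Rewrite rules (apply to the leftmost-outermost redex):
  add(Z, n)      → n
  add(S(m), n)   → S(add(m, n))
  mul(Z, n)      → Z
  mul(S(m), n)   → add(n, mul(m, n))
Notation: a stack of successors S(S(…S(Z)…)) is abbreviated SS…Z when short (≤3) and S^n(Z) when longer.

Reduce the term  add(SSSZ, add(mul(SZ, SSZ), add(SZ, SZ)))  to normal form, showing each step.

  start: add(SSSZ, add(mul(SZ, SSZ), add(SZ, SZ)))
  →1  S(add(SSZ, add(mul(SZ, SSZ), add(SZ, SZ))))
  →2  S(S(add(SZ, add(mul(SZ, SSZ), add(SZ, SZ)))))
  →3  S(S(S(add(Z, add(mul(SZ, SSZ), add(SZ, SZ))))))
  →4  S(S(S(add(mul(SZ, SSZ), add(SZ, SZ)))))
  →5  S(S(S(add(add(SSZ, mul(Z, SSZ)), add(SZ, SZ)))))
  →6  S(S(S(add(S(add(SZ, mul(Z, SSZ))), add(SZ, SZ)))))
  →7  S(S(S(S(add(add(SZ, mul(Z, SSZ)), add(SZ, SZ))))))
  →8  S(S(S(S(add(S(add(Z, mul(Z, SSZ))), add(SZ, SZ))))))
  →9  S(S(S(S(S(add(add(Z, mul(Z, SSZ)), add(SZ, SZ)))))))
  →10  S(S(S(S(S(add(mul(Z, SSZ), add(SZ, SZ)))))))
  →11  S(S(S(S(S(add(Z, add(SZ, SZ)))))))
  →12  S(S(S(S(S(add(SZ, SZ))))))
  →13  S(S(S(S(S(S(add(Z, SZ)))))))
  →14  S^7(Z)

Answer: normal form = S^7(Z)  (in 14 steps)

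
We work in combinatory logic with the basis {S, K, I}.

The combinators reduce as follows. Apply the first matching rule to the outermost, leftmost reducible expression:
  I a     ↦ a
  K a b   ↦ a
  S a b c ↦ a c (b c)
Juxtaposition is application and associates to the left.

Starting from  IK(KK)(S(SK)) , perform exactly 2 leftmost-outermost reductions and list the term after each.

Answer: after 2 steps: KK

Reduction:
  start: IK(KK)(S(SK))
  step 1: K(KK)(S(SK))
  step 2: KK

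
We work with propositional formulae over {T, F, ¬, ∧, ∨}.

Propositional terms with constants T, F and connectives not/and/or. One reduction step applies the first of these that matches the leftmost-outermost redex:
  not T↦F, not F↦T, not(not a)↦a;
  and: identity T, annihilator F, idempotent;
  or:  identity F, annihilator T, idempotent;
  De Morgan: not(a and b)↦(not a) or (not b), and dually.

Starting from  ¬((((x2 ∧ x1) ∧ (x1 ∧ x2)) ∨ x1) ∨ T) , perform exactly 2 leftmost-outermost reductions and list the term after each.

Answer: after 2 steps: (¬((x2 ∧ x1) ∧ (x1 ∧ x2)) ∧ ¬x1) ∧ ¬T

Working:
  start: ¬((((x2 ∧ x1) ∧ (x1 ∧ x2)) ∨ x1) ∨ T)
  [1] ¬(((x2 ∧ x1) ∧ (x1 ∧ x2)) ∨ x1) ∧ ¬T
  [2] (¬((x2 ∧ x1) ∧ (x1 ∧ x2)) ∧ ¬x1) ∧ ¬T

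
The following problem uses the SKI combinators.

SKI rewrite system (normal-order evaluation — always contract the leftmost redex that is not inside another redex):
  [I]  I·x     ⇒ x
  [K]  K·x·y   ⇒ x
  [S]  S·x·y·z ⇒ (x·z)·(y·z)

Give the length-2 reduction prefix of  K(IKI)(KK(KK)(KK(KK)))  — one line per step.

  start: K(IKI)(KK(KK)(KK(KK)))
  step 1: IKI
  step 2: KI

Answer: after 2 steps: KI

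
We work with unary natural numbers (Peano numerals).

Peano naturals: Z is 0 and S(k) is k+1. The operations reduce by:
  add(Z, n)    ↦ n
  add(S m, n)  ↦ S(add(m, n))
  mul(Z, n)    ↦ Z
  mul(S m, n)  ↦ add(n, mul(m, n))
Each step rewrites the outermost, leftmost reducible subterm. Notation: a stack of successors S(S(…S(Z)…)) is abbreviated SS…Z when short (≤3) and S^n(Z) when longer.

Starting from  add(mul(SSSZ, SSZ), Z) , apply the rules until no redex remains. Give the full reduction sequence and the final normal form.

  start: add(mul(SSSZ, SSZ), Z)
  step 1: add(add(SSZ, mul(SSZ, SSZ)), Z)
  step 2: add(S(add(SZ, mul(SSZ, SSZ))), Z)
  step 3: S(add(add(SZ, mul(SSZ, SSZ)), Z))
  step 4: S(add(S(add(Z, mul(SSZ, SSZ))), Z))
  step 5: S(S(add(add(Z, mul(SSZ, SSZ)), Z)))
  step 6: S(S(add(mul(SSZ, SSZ), Z)))
  step 7: S(S(add(add(SSZ, mul(SZ, SSZ)), Z)))
  step 8: S(S(add(S(add(SZ, mul(SZ, SSZ))), Z)))
  step 9: S(S(S(add(add(SZ, mul(SZ, SSZ)), Z))))
  step 10: S(S(S(add(S(add(Z, mul(SZ, SSZ))), Z))))
  step 11: S(S(S(S(add(add(Z, mul(SZ, SSZ)), Z)))))
  step 12: S(S(S(S(add(mul(SZ, SSZ), Z)))))
  step 13: S(S(S(S(add(add(SSZ, mul(Z, SSZ)), Z)))))
  step 14: S(S(S(S(add(S(add(SZ, mul(Z, SSZ))), Z)))))
  step 15: S(S(S(S(S(add(add(SZ, mul(Z, SSZ)), Z))))))
  step 16: S(S(S(S(S(add(S(add(Z, mul(Z, SSZ))), Z))))))
  step 17: S(S(S(S(S(S(add(add(Z, mul(Z, SSZ)), Z)))))))
  step 18: S(S(S(S(S(S(add(mul(Z, SSZ), Z)))))))
  step 19: S(S(S(S(S(S(add(Z, Z)))))))
  step 20: S^6(Z)

Answer: normal form = S^6(Z)  (in 20 steps)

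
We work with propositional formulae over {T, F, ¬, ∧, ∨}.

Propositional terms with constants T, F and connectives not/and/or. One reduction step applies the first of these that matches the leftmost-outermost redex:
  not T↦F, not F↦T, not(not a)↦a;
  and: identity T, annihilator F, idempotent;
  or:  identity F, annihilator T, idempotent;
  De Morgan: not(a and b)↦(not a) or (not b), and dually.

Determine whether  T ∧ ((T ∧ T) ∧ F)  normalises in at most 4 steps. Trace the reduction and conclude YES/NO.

Answer: YES — reaches normal form F in 2 ≤ 4 steps

Working:
  start: T ∧ ((T ∧ T) ∧ F)
  →1  (T ∧ T) ∧ F
  →2  F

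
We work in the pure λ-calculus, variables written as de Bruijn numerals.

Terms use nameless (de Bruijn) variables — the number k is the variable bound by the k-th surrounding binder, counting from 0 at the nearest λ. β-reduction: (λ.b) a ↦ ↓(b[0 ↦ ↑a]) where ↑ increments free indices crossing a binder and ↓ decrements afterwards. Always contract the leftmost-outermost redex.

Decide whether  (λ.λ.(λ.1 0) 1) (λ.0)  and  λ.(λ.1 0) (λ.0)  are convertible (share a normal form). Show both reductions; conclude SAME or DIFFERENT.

Term A:
  start: (λ.λ.(λ.1 0) 1) (λ.0)
  →1  λ.(λ.1 0) (λ.0)
  →2  λ.0 (λ.0)

Term B:
  start: λ.(λ.1 0) (λ.0)
  →1  λ.0 (λ.0)

Answer: SAME — A ⇓ λ.0 (λ.0), B ⇓ λ.0 (λ.0)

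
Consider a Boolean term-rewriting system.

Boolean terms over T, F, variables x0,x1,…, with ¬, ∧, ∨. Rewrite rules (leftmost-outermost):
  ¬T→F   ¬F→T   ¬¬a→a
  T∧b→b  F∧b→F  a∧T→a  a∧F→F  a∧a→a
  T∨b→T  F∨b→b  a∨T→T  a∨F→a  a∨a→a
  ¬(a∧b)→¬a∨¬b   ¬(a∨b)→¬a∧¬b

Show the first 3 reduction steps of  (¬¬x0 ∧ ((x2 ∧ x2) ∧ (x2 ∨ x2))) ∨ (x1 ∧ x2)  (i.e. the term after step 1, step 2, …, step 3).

  start: (¬¬x0 ∧ ((x2 ∧ x2) ∧ (x2 ∨ x2))) ∨ (x1 ∧ x2)
  [1] (x0 ∧ ((x2 ∧ x2) ∧ (x2 ∨ x2))) ∨ (x1 ∧ x2)
  [2] (x0 ∧ (x2 ∧ (x2 ∨ x2))) ∨ (x1 ∧ x2)
  [3] (x0 ∧ (x2 ∧ x2)) ∨ (x1 ∧ x2)

Answer: after 3 steps: (x0 ∧ (x2 ∧ x2)) ∨ (x1 ∧ x2)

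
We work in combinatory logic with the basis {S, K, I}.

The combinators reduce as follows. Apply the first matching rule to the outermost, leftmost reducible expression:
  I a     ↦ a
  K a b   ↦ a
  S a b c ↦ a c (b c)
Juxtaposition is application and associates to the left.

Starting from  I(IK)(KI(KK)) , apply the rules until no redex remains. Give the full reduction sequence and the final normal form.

Answer: normal form = KI  (in 3 steps)

Reduction:
  start: I(IK)(KI(KK))
  [1] IK(KI(KK))
  [2] K(KI(KK))
  [3] KI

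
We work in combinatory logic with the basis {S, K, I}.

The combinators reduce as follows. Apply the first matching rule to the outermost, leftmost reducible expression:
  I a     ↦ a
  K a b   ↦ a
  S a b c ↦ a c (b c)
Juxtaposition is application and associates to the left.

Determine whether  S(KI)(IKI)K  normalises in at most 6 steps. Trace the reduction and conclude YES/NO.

  start: S(KI)(IKI)K
  →1  KIK(IKIK)
  →2  I(IKIK)
  →3  IKIK
  →4  KIK
  →5  I

Answer: YES — reaches normal form I in 5 ≤ 6 steps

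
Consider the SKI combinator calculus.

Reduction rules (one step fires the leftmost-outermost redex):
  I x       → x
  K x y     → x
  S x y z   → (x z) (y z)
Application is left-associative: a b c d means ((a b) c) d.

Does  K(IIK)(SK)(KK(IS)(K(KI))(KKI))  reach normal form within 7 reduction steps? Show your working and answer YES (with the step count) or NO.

Answer: YES — reaches normal form K(K(KI)) in 5 ≤ 7 steps

Derivation:
  start: K(IIK)(SK)(KK(IS)(K(KI))(KKI))
  →1  IIK(KK(IS)(K(KI))(KKI))
  →2  IK(KK(IS)(K(KI))(KKI))
  →3  K(KK(IS)(K(KI))(KKI))
  →4  K(K(K(KI))(KKI))
  →5  K(K(KI))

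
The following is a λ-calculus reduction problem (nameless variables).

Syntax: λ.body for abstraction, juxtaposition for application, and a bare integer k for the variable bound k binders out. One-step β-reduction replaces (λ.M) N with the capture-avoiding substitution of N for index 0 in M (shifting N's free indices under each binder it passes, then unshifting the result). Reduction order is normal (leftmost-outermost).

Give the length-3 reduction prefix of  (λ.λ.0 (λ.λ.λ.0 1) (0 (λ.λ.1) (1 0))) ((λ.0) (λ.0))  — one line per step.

  start: (λ.λ.0 (λ.λ.λ.0 1) (0 (λ.λ.1) (1 0))) ((λ.0) (λ.0))
  →1  λ.0 (λ.λ.λ.0 1) (0 (λ.λ.1) ((λ.0) (λ.0) 0))
  →2  λ.0 (λ.λ.λ.0 1) (0 (λ.λ.1) ((λ.0) 0))
  →3  λ.0 (λ.λ.λ.0 1) (0 (λ.λ.1) 0)

Answer: after 3 steps: λ.0 (λ.λ.λ.0 1) (0 (λ.λ.1) 0)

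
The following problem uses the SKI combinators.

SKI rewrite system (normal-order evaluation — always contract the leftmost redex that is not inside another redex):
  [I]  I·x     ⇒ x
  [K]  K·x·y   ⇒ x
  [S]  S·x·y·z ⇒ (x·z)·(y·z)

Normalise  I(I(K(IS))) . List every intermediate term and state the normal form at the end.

Answer: normal form = KS  (in 3 steps)

Reduction:
  start: I(I(K(IS)))
  step 1: I(K(IS))
  step 2: K(IS)
  step 3: KS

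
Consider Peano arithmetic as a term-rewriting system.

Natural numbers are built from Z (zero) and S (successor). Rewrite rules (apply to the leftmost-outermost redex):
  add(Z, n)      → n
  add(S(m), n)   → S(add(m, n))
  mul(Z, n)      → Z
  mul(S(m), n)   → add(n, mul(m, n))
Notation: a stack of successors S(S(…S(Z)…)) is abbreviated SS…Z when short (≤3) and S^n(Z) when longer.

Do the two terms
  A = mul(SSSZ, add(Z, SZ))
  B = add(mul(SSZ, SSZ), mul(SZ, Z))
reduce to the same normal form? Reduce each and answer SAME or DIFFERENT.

Answer: DIFFERENT — A ⇓ SSSZ, B ⇓ S^4(Z)

Derivation:
Term A:
  start: mul(SSSZ, add(Z, SZ))
  →1  add(add(Z, SZ), mul(SSZ, add(Z, SZ)))
  →2  add(SZ, mul(SSZ, add(Z, SZ)))
  →3  S(add(Z, mul(SSZ, add(Z, SZ))))
  →4  S(mul(SSZ, add(Z, SZ)))
  →5  S(add(add(Z, SZ), mul(SZ, add(Z, SZ))))
  →6  S(add(SZ, mul(SZ, add(Z, SZ))))
  →7  S(S(add(Z, mul(SZ, add(Z, SZ)))))
  →8  S(S(mul(SZ, add(Z, SZ))))
  →9  S(S(add(add(Z, SZ), mul(Z, add(Z, SZ)))))
  →10  S(S(add(SZ, mul(Z, add(Z, SZ)))))
  →11  S(S(S(add(Z, mul(Z, add(Z, SZ))))))
  →12  S(S(S(mul(Z, add(Z, SZ)))))
  →13  SSSZ

Term B:
  start: add(mul(SSZ, SSZ), mul(SZ, Z))
  →1  add(add(SSZ, mul(SZ, SSZ)), mul(SZ, Z))
  →2  add(S(add(SZ, mul(SZ, SSZ))), mul(SZ, Z))
  →3  S(add(add(SZ, mul(SZ, SSZ)), mul(SZ, Z)))
  →4  S(add(S(add(Z, mul(SZ, SSZ))), mul(SZ, Z)))
  →5  S(S(add(add(Z, mul(SZ, SSZ)), mul(SZ, Z))))
  →6  S(S(add(mul(SZ, SSZ), mul(SZ, Z))))
  →7  S(S(add(add(SSZ, mul(Z, SSZ)), mul(SZ, Z))))
  →8  S(S(add(S(add(SZ, mul(Z, SSZ))), mul(SZ, Z))))
  →9  S(S(S(add(add(SZ, mul(Z, SSZ)), mul(SZ, Z)))))
  →10  S(S(S(add(S(add(Z, mul(Z, SSZ))), mul(SZ, Z)))))
  →11  S(S(S(S(add(add(Z, mul(Z, SSZ)), mul(SZ, Z))))))
  →12  S(S(S(S(add(mul(Z, SSZ), mul(SZ, Z))))))
  →13  S(S(S(S(add(Z, mul(SZ, Z))))))
  →14  S(S(S(S(mul(SZ, Z)))))
  →15  S(S(S(S(add(Z, mul(Z, Z))))))
  →16  S(S(S(S(mul(Z, Z)))))
  →17  S^4(Z)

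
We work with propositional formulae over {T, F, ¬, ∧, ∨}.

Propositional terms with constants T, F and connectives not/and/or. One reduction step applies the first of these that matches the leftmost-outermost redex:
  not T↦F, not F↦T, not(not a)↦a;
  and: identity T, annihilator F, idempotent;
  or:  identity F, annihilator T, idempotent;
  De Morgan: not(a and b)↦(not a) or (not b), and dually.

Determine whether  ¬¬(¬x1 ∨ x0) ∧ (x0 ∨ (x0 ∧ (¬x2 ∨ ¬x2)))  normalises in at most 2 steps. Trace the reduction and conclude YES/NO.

Answer: YES — reaches normal form (¬x1 ∨ x0) ∧ (x0 ∨ (x0 ∧ ¬x2)) in 2 ≤ 2 steps

Reduction:
  start: ¬¬(¬x1 ∨ x0) ∧ (x0 ∨ (x0 ∧ (¬x2 ∨ ¬x2)))
  step 1: (¬x1 ∨ x0) ∧ (x0 ∨ (x0 ∧ (¬x2 ∨ ¬x2)))
  step 2: (¬x1 ∨ x0) ∧ (x0 ∨ (x0 ∧ ¬x2))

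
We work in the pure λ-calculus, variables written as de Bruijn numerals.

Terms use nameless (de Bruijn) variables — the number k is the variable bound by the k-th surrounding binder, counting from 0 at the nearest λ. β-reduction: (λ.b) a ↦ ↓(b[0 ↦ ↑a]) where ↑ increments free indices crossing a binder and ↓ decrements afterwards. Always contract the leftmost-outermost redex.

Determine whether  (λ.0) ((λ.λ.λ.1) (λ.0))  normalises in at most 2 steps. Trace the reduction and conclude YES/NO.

  start: (λ.0) ((λ.λ.λ.1) (λ.0))
  [1] (λ.λ.λ.1) (λ.0)
  [2] λ.λ.1

Answer: YES — reaches normal form λ.λ.1 in 2 ≤ 2 steps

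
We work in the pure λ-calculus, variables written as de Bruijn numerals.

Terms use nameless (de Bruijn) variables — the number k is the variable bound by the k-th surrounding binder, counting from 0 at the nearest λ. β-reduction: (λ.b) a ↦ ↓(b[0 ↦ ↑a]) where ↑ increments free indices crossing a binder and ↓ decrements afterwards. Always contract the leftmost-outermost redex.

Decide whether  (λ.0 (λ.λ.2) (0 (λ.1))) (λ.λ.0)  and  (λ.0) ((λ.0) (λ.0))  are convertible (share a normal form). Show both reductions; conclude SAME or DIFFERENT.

Answer: SAME — A ⇓ λ.0, B ⇓ λ.0

Reduction:
Term A:
  start: (λ.0 (λ.λ.2) (0 (λ.1))) (λ.λ.0)
  →1  (λ.λ.0) (λ.λ.λ.λ.0) ((λ.λ.0) (λ.λ.λ.0))
  →2  (λ.0) ((λ.λ.0) (λ.λ.λ.0))
  →3  (λ.λ.0) (λ.λ.λ.0)
  →4  λ.0

Term B:
  start: (λ.0) ((λ.0) (λ.0))
  →1  (λ.0) (λ.0)
  →2  λ.0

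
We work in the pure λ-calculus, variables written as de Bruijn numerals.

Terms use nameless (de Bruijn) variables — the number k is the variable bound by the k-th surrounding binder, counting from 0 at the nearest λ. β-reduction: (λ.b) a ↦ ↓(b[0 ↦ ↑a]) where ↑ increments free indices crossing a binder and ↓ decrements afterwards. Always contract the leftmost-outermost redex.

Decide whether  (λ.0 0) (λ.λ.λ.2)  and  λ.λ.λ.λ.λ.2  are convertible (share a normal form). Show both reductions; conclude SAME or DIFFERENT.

Term A:
  start: (λ.0 0) (λ.λ.λ.2)
  →1  (λ.λ.λ.2) (λ.λ.λ.2)
  →2  λ.λ.λ.λ.λ.2

Term B:
  start: λ.λ.λ.λ.λ.2

Answer: SAME — A ⇓ λ.λ.λ.λ.λ.2, B ⇓ λ.λ.λ.λ.λ.2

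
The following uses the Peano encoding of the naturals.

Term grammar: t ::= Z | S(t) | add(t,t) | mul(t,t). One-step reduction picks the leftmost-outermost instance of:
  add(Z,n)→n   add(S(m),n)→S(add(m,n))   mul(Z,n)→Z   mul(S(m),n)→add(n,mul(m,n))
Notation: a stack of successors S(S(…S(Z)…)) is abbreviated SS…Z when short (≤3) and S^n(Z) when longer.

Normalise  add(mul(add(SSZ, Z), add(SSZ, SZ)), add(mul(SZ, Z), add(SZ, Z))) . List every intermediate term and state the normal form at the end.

Answer: normal form = S^7(Z)  (in 33 steps)

Working:
  start: add(mul(add(SSZ, Z), add(SSZ, SZ)), add(mul(SZ, Z), add(SZ, Z)))
  [1] add(mul(S(add(SZ, Z)), add(SSZ, SZ)), add(mul(SZ, Z), add(SZ, Z)))
  [2] add(add(add(SSZ, SZ), mul(add(SZ, Z), add(SSZ, SZ))), add(mul(SZ, Z), add(SZ, Z)))
  [3] add(add(S(add(SZ, SZ)), mul(add(SZ, Z), add(SSZ, SZ))), add(mul(SZ, Z), add(SZ, Z)))
  [4] add(S(add(add(SZ, SZ), mul(add(SZ, Z), add(SSZ, SZ)))), add(mul(SZ, Z), add(SZ, Z)))
  [5] S(add(add(add(SZ, SZ), mul(add(SZ, Z), add(SSZ, SZ))), add(mul(SZ, Z), add(SZ, Z))))
  [6] S(add(add(S(add(Z, SZ)), mul(add(SZ, Z), add(SSZ, SZ))), add(mul(SZ, Z), add(SZ, Z))))
  [7] S(add(S(add(add(Z, SZ), mul(add(SZ, Z), add(SSZ, SZ)))), add(mul(SZ, Z), add(SZ, Z))))
  [8] S(S(add(add(add(Z, SZ), mul(add(SZ, Z), add(SSZ, SZ))), add(mul(SZ, Z), add(SZ, Z)))))
  [9] S(S(add(add(SZ, mul(add(SZ, Z), add(SSZ, SZ))), add(mul(SZ, Z), add(SZ, Z)))))
  [10] S(S(add(S(add(Z, mul(add(SZ, Z), add(SSZ, SZ)))), add(mul(SZ, Z), add(SZ, Z)))))
  [11] S(S(S(add(add(Z, mul(add(SZ, Z), add(SSZ, SZ))), add(mul(SZ, Z), add(SZ, Z))))))
  [12] S(S(S(add(mul(add(SZ, Z), add(SSZ, SZ)), add(mul(SZ, Z), add(SZ, Z))))))
  [13] S(S(S(add(mul(S(add(Z, Z)), add(SSZ, SZ)), add(mul(SZ, Z), add(SZ, Z))))))
  [14] S(S(S(add(add(add(SSZ, SZ), mul(add(Z, Z), add(SSZ, SZ))), add(mul(SZ, Z), add(SZ, Z))))))
  [15] S(S(S(add(add(S(add(SZ, SZ)), mul(add(Z, Z), add(SSZ, SZ))), add(mul(SZ, Z), add(SZ, Z))))))
  [16] S(S(S(add(S(add(add(SZ, SZ), mul(add(Z, Z), add(SSZ, SZ)))), add(mul(SZ, Z), add(SZ, Z))))))
  [17] S(S(S(S(add(add(add(SZ, SZ), mul(add(Z, Z), add(SSZ, SZ))), add(mul(SZ, Z), add(SZ, Z)))))))
  [18] S(S(S(S(add(add(S(add(Z, SZ)), mul(add(Z, Z), add(SSZ, SZ))), add(mul(SZ, Z), add(SZ, Z)))))))
  [19] S(S(S(S(add(S(add(add(Z, SZ), mul(add(Z, Z), add(SSZ, SZ)))), add(mul(SZ, Z), add(SZ, Z)))))))
  [20] S(S(S(S(S(add(add(add(Z, SZ), mul(add(Z, Z), add(SSZ, SZ))), add(mul(SZ, Z), add(SZ, Z))))))))
  [21] S(S(S(S(S(add(add(SZ, mul(add(Z, Z), add(SSZ, SZ))), add(mul(SZ, Z), add(SZ, Z))))))))
  [22] S(S(S(S(S(add(S(add(Z, mul(add(Z, Z), add(SSZ, SZ)))), add(mul(SZ, Z), add(SZ, Z))))))))
  [23] S(S(S(S(S(S(add(add(Z, mul(add(Z, Z), add(SSZ, SZ))), add(mul(SZ, Z), add(SZ, Z)))))))))
  [24] S(S(S(S(S(S(add(mul(add(Z, Z), add(SSZ, SZ)), add(mul(SZ, Z), add(SZ, Z)))))))))
  [25] S(S(S(S(S(S(add(mul(Z, add(SSZ, SZ)), add(mul(SZ, Z), add(SZ, Z)))))))))
  [26] S(S(S(S(S(S(add(Z, add(mul(SZ, Z), add(SZ, Z)))))))))
  [27] S(S(S(S(S(S(add(mul(SZ, Z), add(SZ, Z))))))))
  [28] S(S(S(S(S(S(add(add(Z, mul(Z, Z)), add(SZ, Z))))))))
  [29] S(S(S(S(S(S(add(mul(Z, Z), add(SZ, Z))))))))
  [30] S(S(S(S(S(S(add(Z, add(SZ, Z))))))))
  [31] S(S(S(S(S(S(add(SZ, Z)))))))
  [32] S(S(S(S(S(S(S(add(Z, Z))))))))
  [33] S^7(Z)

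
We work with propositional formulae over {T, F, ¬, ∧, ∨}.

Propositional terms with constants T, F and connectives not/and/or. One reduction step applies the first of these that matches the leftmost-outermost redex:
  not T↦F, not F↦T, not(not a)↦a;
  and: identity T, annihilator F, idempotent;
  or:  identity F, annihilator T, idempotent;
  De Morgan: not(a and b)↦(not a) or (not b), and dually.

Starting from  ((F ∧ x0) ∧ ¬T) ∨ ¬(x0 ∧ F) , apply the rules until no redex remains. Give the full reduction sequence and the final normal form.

Answer: normal form = T  (in 6 steps)

Derivation:
  start: ((F ∧ x0) ∧ ¬T) ∨ ¬(x0 ∧ F)
  →1  (F ∧ ¬T) ∨ ¬(x0 ∧ F)
  →2  F ∨ ¬(x0 ∧ F)
  →3  ¬(x0 ∧ F)
  →4  ¬x0 ∨ ¬F
  →5  ¬x0 ∨ T
  →6  T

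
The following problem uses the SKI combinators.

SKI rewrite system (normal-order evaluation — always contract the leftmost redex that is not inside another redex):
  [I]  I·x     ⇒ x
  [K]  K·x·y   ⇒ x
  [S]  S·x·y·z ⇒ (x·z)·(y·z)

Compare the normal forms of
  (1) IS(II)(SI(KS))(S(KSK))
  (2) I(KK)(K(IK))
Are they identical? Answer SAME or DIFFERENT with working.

Answer: DIFFERENT — A ⇓ SS(SSS), B ⇓ K

Reduction:
Term A:
  start: IS(II)(SI(KS))(S(KSK))
  step 1: S(II)(SI(KS))(S(KSK))
  step 2: II(S(KSK))(SI(KS)(S(KSK)))
  step 3: I(S(KSK))(SI(KS)(S(KSK)))
  step 4: S(KSK)(SI(KS)(S(KSK)))
  step 5: SS(SI(KS)(S(KSK)))
  step 6: SS(I(S(KSK))(KS(S(KSK))))
  step 7: SS(S(KSK)(KS(S(KSK))))
  step 8: SS(SS(KS(S(KSK))))
  step 9: SS(SSS)

Term B:
  start: I(KK)(K(IK))
  step 1: KK(K(IK))
  step 2: K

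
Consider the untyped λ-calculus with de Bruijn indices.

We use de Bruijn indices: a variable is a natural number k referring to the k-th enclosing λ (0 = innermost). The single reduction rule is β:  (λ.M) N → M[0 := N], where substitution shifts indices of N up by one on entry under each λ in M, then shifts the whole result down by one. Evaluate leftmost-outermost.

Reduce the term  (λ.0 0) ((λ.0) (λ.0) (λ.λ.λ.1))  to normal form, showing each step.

  start: (λ.0 0) ((λ.0) (λ.0) (λ.λ.λ.1))
  →1  (λ.0) (λ.0) (λ.λ.λ.1) ((λ.0) (λ.0) (λ.λ.λ.1))
  →2  (λ.0) (λ.λ.λ.1) ((λ.0) (λ.0) (λ.λ.λ.1))
  →3  (λ.λ.λ.1) ((λ.0) (λ.0) (λ.λ.λ.1))
  →4  λ.λ.1

Answer: normal form = λ.λ.1  (in 4 steps)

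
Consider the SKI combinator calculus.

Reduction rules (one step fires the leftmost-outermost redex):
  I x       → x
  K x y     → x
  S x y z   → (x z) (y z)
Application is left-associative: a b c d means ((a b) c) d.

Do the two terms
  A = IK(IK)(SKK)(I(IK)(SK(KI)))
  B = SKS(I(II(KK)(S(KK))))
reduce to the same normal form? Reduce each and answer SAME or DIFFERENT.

Answer: DIFFERENT — A ⇓ K(K(SK(KI))), B ⇓ K

Derivation:
Term A:
  start: IK(IK)(SKK)(I(IK)(SK(KI)))
  [1] K(IK)(SKK)(I(IK)(SK(KI)))
  [2] IK(I(IK)(SK(KI)))
  [3] K(I(IK)(SK(KI)))
  [4] K(IK(SK(KI)))
  [5] K(K(SK(KI)))

Term B:
  start: SKS(I(II(KK)(S(KK))))
  [1] K(I(II(KK)(S(KK))))(S(I(II(KK)(S(KK)))))
  [2] I(II(KK)(S(KK)))
  [3] II(KK)(S(KK))
  [4] I(KK)(S(KK))
  [5] KK(S(KK))
  [6] K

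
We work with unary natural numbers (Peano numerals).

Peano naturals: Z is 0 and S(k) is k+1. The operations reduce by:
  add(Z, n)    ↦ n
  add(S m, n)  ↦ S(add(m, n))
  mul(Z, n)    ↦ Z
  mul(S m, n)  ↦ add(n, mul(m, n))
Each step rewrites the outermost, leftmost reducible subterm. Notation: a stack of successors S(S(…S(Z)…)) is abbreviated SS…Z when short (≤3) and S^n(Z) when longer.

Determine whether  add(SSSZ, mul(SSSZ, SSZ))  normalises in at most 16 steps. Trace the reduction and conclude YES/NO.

  start: add(SSSZ, mul(SSSZ, SSZ))
  [1] S(add(SSZ, mul(SSSZ, SSZ)))
  [2] S(S(add(SZ, mul(SSSZ, SSZ))))
  [3] S(S(S(add(Z, mul(SSSZ, SSZ)))))
  [4] S(S(S(mul(SSSZ, SSZ))))
  [5] S(S(S(add(SSZ, mul(SSZ, SSZ)))))
  [6] S(S(S(S(add(SZ, mul(SSZ, SSZ))))))
  [7] S(S(S(S(S(add(Z, mul(SSZ, SSZ)))))))
  [8] S(S(S(S(S(mul(SSZ, SSZ))))))
  [9] S(S(S(S(S(add(SSZ, mul(SZ, SSZ)))))))
  [10] S(S(S(S(S(S(add(SZ, mul(SZ, SSZ))))))))
  [11] S(S(S(S(S(S(S(add(Z, mul(SZ, SSZ)))))))))
  [12] S(S(S(S(S(S(S(mul(SZ, SSZ))))))))
  [13] S(S(S(S(S(S(S(add(SSZ, mul(Z, SSZ)))))))))
  [14] S(S(S(S(S(S(S(S(add(SZ, mul(Z, SSZ))))))))))
  [15] S(S(S(S(S(S(S(S(S(add(Z, mul(Z, SSZ)))))))))))
  [16] S(S(S(S(S(S(S(S(S(mul(Z, SSZ))))))))))

Answer: NO — after 16 steps the term is S(S(S(S(S(S(S(S(S(mul(Z, SSZ)))))))))), not yet normal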